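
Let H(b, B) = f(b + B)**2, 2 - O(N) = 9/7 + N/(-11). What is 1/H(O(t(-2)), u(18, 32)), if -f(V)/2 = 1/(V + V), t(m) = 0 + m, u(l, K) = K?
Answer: 6275025/5929 ≈ 1058.4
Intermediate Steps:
t(m) = m
O(N) = 5/7 + N/11 (O(N) = 2 - (9/7 + N/(-11)) = 2 - (9*(1/7) + N*(-1/11)) = 2 - (9/7 - N/11) = 2 + (-9/7 + N/11) = 5/7 + N/11)
f(V) = -1/V (f(V) = -2/(V + V) = -2*1/(2*V) = -1/V)
H(b, B) = (B + b)**(-2) (H(b, B) = (-1/(b + B))**2 = (-1/(B + b))**2 = (B + b)**(-2))
1/H(O(t(-2)), u(18, 32)) = 1/((32 + (5/7 + (1/11)*(-2)))**(-2)) = 1/((32 + (5/7 - 2/11))**(-2)) = 1/((32 + 41/77)**(-2)) = 1/((2505/77)**(-2)) = 1/(5929/6275025) = 6275025/5929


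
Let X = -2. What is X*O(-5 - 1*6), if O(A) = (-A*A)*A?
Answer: -2662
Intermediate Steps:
O(A) = -A³ (O(A) = (-A²)*A = -A³)
X*O(-5 - 1*6) = -(-2)*(-5 - 1*6)³ = -(-2)*(-5 - 6)³ = -(-2)*(-11)³ = -(-2)*(-1331) = -2*1331 = -2662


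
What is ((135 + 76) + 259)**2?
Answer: 220900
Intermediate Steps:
((135 + 76) + 259)**2 = (211 + 259)**2 = 470**2 = 220900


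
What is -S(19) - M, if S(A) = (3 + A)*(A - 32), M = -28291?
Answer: 28577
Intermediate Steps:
S(A) = (-32 + A)*(3 + A) (S(A) = (3 + A)*(-32 + A) = (-32 + A)*(3 + A))
-S(19) - M = -(-96 + 19² - 29*19) - 1*(-28291) = -(-96 + 361 - 551) + 28291 = -1*(-286) + 28291 = 286 + 28291 = 28577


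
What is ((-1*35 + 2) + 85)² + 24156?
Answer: 26860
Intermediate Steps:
((-1*35 + 2) + 85)² + 24156 = ((-35 + 2) + 85)² + 24156 = (-33 + 85)² + 24156 = 52² + 24156 = 2704 + 24156 = 26860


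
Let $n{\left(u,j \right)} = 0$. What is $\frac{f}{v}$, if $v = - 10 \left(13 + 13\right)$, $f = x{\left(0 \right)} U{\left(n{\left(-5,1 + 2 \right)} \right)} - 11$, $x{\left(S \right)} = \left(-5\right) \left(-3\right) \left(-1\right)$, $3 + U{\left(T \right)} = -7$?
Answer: $- \frac{139}{260} \approx -0.53462$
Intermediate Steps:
$U{\left(T \right)} = -10$ ($U{\left(T \right)} = -3 - 7 = -10$)
$x{\left(S \right)} = -15$ ($x{\left(S \right)} = 15 \left(-1\right) = -15$)
$f = 139$ ($f = \left(-15\right) \left(-10\right) - 11 = 150 - 11 = 139$)
$v = -260$ ($v = \left(-10\right) 26 = -260$)
$\frac{f}{v} = \frac{139}{-260} = 139 \left(- \frac{1}{260}\right) = - \frac{139}{260}$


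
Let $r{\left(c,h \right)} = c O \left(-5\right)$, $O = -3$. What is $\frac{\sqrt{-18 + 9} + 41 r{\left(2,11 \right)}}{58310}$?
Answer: $\frac{123}{5831} + \frac{3 i}{58310} \approx 0.021094 + 5.1449 \cdot 10^{-5} i$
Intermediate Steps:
$r{\left(c,h \right)} = 15 c$ ($r{\left(c,h \right)} = c \left(-3\right) \left(-5\right) = - 3 c \left(-5\right) = 15 c$)
$\frac{\sqrt{-18 + 9} + 41 r{\left(2,11 \right)}}{58310} = \frac{\sqrt{-18 + 9} + 41 \cdot 15 \cdot 2}{58310} = \left(\sqrt{-9} + 41 \cdot 30\right) \frac{1}{58310} = \left(3 i + 1230\right) \frac{1}{58310} = \left(1230 + 3 i\right) \frac{1}{58310} = \frac{123}{5831} + \frac{3 i}{58310}$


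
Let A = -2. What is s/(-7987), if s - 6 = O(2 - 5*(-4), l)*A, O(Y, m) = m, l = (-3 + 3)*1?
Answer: -6/7987 ≈ -0.00075122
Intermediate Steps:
l = 0 (l = 0*1 = 0)
s = 6 (s = 6 + 0*(-2) = 6 + 0 = 6)
s/(-7987) = 6/(-7987) = 6*(-1/7987) = -6/7987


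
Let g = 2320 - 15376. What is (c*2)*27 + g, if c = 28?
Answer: -11544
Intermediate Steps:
g = -13056
(c*2)*27 + g = (28*2)*27 - 13056 = 56*27 - 13056 = 1512 - 13056 = -11544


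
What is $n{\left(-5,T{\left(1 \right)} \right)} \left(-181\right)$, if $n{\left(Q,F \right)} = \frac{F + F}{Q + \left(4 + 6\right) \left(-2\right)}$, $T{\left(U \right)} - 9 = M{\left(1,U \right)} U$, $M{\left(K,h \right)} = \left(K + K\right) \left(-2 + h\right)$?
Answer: $\frac{2534}{25} \approx 101.36$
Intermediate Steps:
$M{\left(K,h \right)} = 2 K \left(-2 + h\right)$
$T{\left(U \right)} = 9 + U \left(-4 + 2 U\right)$ ($T{\left(U \right)} = 9 + 2 \cdot 1 \left(-2 + U\right) U = 9 + \left(-4 + 2 U\right) U = 9 + U \left(-4 + 2 U\right)$)
$n{\left(Q,F \right)} = \frac{2 F}{-20 + Q}$ ($n{\left(Q,F \right)} = \frac{2 F}{Q + 10 \left(-2\right)} = \frac{2 F}{Q - 20} = \frac{2 F}{-20 + Q}$)
$n{\left(-5,T{\left(1 \right)} \right)} \left(-181\right) = \frac{2 \left(9 + 2 \cdot 1 \left(-2 + 1\right)\right)}{-20 - 5} \left(-181\right) = \frac{2 \left(9 + 2 \cdot 1 \left(-1\right)\right)}{-25} \left(-181\right) = 2 \left(9 - 2\right) \left(- \frac{1}{25}\right) \left(-181\right) = 2 \cdot 7 \left(- \frac{1}{25}\right) \left(-181\right) = \left(- \frac{14}{25}\right) \left(-181\right) = \frac{2534}{25}$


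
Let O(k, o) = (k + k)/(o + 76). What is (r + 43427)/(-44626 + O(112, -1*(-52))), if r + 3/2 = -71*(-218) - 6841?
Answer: -208250/178497 ≈ -1.1667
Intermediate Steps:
r = 17271/2 (r = -3/2 + (-71*(-218) - 6841) = -3/2 + (15478 - 6841) = -3/2 + 8637 = 17271/2 ≈ 8635.5)
O(k, o) = 2*k/(76 + o) (O(k, o) = (2*k)/(76 + o) = 2*k/(76 + o))
(r + 43427)/(-44626 + O(112, -1*(-52))) = (17271/2 + 43427)/(-44626 + 2*112/(76 - 1*(-52))) = 104125/(2*(-44626 + 2*112/(76 + 52))) = 104125/(2*(-44626 + 2*112/128)) = 104125/(2*(-44626 + 2*112*(1/128))) = 104125/(2*(-44626 + 7/4)) = 104125/(2*(-178497/4)) = (104125/2)*(-4/178497) = -208250/178497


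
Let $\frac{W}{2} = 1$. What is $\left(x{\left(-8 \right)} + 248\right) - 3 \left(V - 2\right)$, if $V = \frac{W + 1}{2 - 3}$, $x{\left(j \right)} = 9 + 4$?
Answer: $276$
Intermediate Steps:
$W = 2$ ($W = 2 \cdot 1 = 2$)
$x{\left(j \right)} = 13$
$V = -3$ ($V = \frac{2 + 1}{2 - 3} = \frac{3}{-1} = 3 \left(-1\right) = -3$)
$\left(x{\left(-8 \right)} + 248\right) - 3 \left(V - 2\right) = \left(13 + 248\right) - 3 \left(-3 - 2\right) = 261 - -15 = 261 + 15 = 276$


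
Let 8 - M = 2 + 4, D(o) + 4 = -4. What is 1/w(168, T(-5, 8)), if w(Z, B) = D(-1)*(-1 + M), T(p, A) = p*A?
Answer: -⅛ ≈ -0.12500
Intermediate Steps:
D(o) = -8 (D(o) = -4 - 4 = -8)
M = 2 (M = 8 - (2 + 4) = 8 - 1*6 = 8 - 6 = 2)
T(p, A) = A*p
w(Z, B) = -8 (w(Z, B) = -8*(-1 + 2) = -8*1 = -8)
1/w(168, T(-5, 8)) = 1/(-8) = -⅛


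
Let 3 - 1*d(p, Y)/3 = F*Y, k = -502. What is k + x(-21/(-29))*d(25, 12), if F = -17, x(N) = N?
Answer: -1517/29 ≈ -52.310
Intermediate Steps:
d(p, Y) = 9 + 51*Y (d(p, Y) = 9 - (-51)*Y = 9 + 51*Y)
k + x(-21/(-29))*d(25, 12) = -502 + (-21/(-29))*(9 + 51*12) = -502 + (-21*(-1/29))*(9 + 612) = -502 + (21/29)*621 = -502 + 13041/29 = -1517/29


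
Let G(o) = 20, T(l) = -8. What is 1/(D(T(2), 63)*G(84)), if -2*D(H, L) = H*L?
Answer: 1/5040 ≈ 0.00019841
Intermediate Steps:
D(H, L) = -H*L/2
1/(D(T(2), 63)*G(84)) = 1/(-1/2*(-8)*63*20) = (1/20)/252 = (1/252)*(1/20) = 1/5040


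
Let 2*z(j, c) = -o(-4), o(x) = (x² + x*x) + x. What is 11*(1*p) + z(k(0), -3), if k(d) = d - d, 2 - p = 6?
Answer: -58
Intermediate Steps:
p = -4 (p = 2 - 1*6 = 2 - 6 = -4)
o(x) = x + 2*x² (o(x) = (x² + x²) + x = 2*x² + x = x + 2*x²)
k(d) = 0
z(j, c) = -14 (z(j, c) = (-(-4)*(1 + 2*(-4)))/2 = (-(-4)*(1 - 8))/2 = (-(-4)*(-7))/2 = (-1*28)/2 = (½)*(-28) = -14)
11*(1*p) + z(k(0), -3) = 11*(1*(-4)) - 14 = 11*(-4) - 14 = -44 - 14 = -58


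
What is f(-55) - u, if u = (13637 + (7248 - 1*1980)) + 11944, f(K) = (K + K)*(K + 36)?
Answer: -28759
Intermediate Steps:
f(K) = 2*K*(36 + K) (f(K) = (2*K)*(36 + K) = 2*K*(36 + K))
u = 30849 (u = (13637 + (7248 - 1980)) + 11944 = (13637 + 5268) + 11944 = 18905 + 11944 = 30849)
f(-55) - u = 2*(-55)*(36 - 55) - 1*30849 = 2*(-55)*(-19) - 30849 = 2090 - 30849 = -28759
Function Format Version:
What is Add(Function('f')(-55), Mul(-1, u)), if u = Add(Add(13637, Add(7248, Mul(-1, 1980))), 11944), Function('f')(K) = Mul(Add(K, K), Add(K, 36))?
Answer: -28759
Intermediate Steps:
Function('f')(K) = Mul(2, K, Add(36, K)) (Function('f')(K) = Mul(Mul(2, K), Add(36, K)) = Mul(2, K, Add(36, K)))
u = 30849 (u = Add(Add(13637, Add(7248, -1980)), 11944) = Add(Add(13637, 5268), 11944) = Add(18905, 11944) = 30849)
Add(Function('f')(-55), Mul(-1, u)) = Add(Mul(2, -55, Add(36, -55)), Mul(-1, 30849)) = Add(Mul(2, -55, -19), -30849) = Add(2090, -30849) = -28759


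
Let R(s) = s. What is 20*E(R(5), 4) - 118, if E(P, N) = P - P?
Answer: -118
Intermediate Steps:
E(P, N) = 0
20*E(R(5), 4) - 118 = 20*0 - 118 = 0 - 118 = -118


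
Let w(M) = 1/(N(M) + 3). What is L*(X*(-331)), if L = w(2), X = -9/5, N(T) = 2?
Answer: 2979/25 ≈ 119.16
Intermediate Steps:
X = -9/5 (X = -9*⅕ = -9/5 ≈ -1.8000)
w(M) = ⅕ (w(M) = 1/(2 + 3) = 1/5 = ⅕)
L = ⅕ ≈ 0.20000
L*(X*(-331)) = (-9/5*(-331))/5 = (⅕)*(2979/5) = 2979/25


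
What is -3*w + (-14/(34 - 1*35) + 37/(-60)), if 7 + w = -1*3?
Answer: 2603/60 ≈ 43.383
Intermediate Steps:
w = -10 (w = -7 - 1*3 = -7 - 3 = -10)
-3*w + (-14/(34 - 1*35) + 37/(-60)) = -3*(-10) + (-14/(34 - 1*35) + 37/(-60)) = 30 + (-14/(34 - 35) + 37*(-1/60)) = 30 + (-14/(-1) - 37/60) = 30 + (-14*(-1) - 37/60) = 30 + (14 - 37/60) = 30 + 803/60 = 2603/60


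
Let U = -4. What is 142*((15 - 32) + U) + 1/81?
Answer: -241541/81 ≈ -2982.0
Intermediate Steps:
142*((15 - 32) + U) + 1/81 = 142*((15 - 32) - 4) + 1/81 = 142*(-17 - 4) + 1/81 = 142*(-21) + 1/81 = -2982 + 1/81 = -241541/81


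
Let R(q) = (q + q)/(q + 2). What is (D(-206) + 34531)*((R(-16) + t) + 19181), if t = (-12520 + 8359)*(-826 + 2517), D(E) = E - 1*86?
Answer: -1681801670286/7 ≈ -2.4026e+11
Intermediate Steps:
R(q) = 2*q/(2 + q) (R(q) = (2*q)/(2 + q) = 2*q/(2 + q))
D(E) = -86 + E (D(E) = E - 86 = -86 + E)
t = -7036251 (t = -4161*1691 = -7036251)
(D(-206) + 34531)*((R(-16) + t) + 19181) = ((-86 - 206) + 34531)*((2*(-16)/(2 - 16) - 7036251) + 19181) = (-292 + 34531)*((2*(-16)/(-14) - 7036251) + 19181) = 34239*((2*(-16)*(-1/14) - 7036251) + 19181) = 34239*((16/7 - 7036251) + 19181) = 34239*(-49253741/7 + 19181) = 34239*(-49119474/7) = -1681801670286/7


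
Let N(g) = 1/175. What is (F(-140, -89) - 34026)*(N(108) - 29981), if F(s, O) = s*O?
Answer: 113149771484/175 ≈ 6.4657e+8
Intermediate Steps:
N(g) = 1/175
F(s, O) = O*s
(F(-140, -89) - 34026)*(N(108) - 29981) = (-89*(-140) - 34026)*(1/175 - 29981) = (12460 - 34026)*(-5246674/175) = -21566*(-5246674/175) = 113149771484/175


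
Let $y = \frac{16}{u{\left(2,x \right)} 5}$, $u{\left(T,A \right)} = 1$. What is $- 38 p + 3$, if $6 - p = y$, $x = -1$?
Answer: $- \frac{517}{5} \approx -103.4$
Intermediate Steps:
$y = \frac{16}{5}$ ($y = \frac{16}{1 \cdot 5} = \frac{16}{5} \approx 3.2$)
$p = \frac{14}{5}$ ($p = 6 - \frac{16}{5} = \frac{14}{5} \approx 2.8$)
$- 38 p + 3 = \left(-38\right) \frac{14}{5} + 3 = - \frac{532}{5} + 3 = - \frac{517}{5}$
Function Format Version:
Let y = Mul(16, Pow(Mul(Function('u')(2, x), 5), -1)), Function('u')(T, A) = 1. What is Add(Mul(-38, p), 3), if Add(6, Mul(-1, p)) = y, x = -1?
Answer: Rational(-517, 5) ≈ -103.40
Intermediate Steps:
y = Rational(16, 5) (y = Mul(16, Pow(Mul(1, 5), -1)) = Mul(16, Pow(5, -1)) = Mul(16, Rational(1, 5)) = Rational(16, 5) ≈ 3.2000)
p = Rational(14, 5) (p = Add(6, Mul(-1, Rational(16, 5))) = Add(6, Rational(-16, 5)) = Rational(14, 5) ≈ 2.8000)
Add(Mul(-38, p), 3) = Add(Mul(-38, Rational(14, 5)), 3) = Add(Rational(-532, 5), 3) = Rational(-517, 5)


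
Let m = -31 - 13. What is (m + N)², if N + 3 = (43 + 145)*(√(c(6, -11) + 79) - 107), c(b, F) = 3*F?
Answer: 408172393 - 7581288*√46 ≈ 3.5675e+8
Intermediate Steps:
m = -44
N = -20119 + 188*√46 (N = -3 + (43 + 145)*(√(3*(-11) + 79) - 107) = -3 + 188*(√(-33 + 79) - 107) = -3 + 188*(√46 - 107) = -3 + 188*(-107 + √46) = -3 + (-20116 + 188*√46) = -20119 + 188*√46 ≈ -18844.)
(m + N)² = (-44 + (-20119 + 188*√46))² = (-20163 + 188*√46)²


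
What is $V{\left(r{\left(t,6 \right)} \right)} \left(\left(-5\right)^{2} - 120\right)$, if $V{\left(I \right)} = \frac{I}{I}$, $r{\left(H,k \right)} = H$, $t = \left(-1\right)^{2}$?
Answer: $-95$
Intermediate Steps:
$t = 1$
$V{\left(I \right)} = 1$
$V{\left(r{\left(t,6 \right)} \right)} \left(\left(-5\right)^{2} - 120\right) = 1 \left(\left(-5\right)^{2} - 120\right) = 1 \left(25 - 120\right) = 1 \left(-95\right) = -95$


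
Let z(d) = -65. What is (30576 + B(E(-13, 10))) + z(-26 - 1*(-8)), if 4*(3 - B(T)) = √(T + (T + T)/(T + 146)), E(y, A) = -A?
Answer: 30514 - I*√11730/136 ≈ 30514.0 - 0.79636*I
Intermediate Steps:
B(T) = 3 - √(T + 2*T/(146 + T))/4 (B(T) = 3 - √(T + (T + T)/(T + 146))/4 = 3 - √(T + (2*T)/(146 + T))/4 = 3 - √(T + 2*T/(146 + T))/4)
(30576 + B(E(-13, 10))) + z(-26 - 1*(-8)) = (30576 + (3 - √(148 - 1*10)*(I*√10)/√(146 - 1*10)/4)) - 65 = (30576 + (3 - I*√10*√(148 - 10)/√(146 - 10)/4)) - 65 = (30576 + (3 - I*√11730/34/4)) - 65 = (30576 + (3 - I*√11730/136)) - 65 = (30579 - I*√11730/136) - 65 = 30514 - I*√11730/136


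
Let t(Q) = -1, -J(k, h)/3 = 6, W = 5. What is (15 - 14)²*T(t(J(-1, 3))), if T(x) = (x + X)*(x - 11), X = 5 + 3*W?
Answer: -228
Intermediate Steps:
J(k, h) = -18 (J(k, h) = -3*6 = -18)
X = 20 (X = 5 + 3*5 = 5 + 15 = 20)
T(x) = (-11 + x)*(20 + x) (T(x) = (x + 20)*(x - 11) = (20 + x)*(-11 + x) = (-11 + x)*(20 + x))
(15 - 14)²*T(t(J(-1, 3))) = (15 - 14)²*(-220 + (-1)² + 9*(-1)) = 1²*(-220 + 1 - 9) = 1*(-228) = -228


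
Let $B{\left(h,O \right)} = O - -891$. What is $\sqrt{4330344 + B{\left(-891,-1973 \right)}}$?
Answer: $\sqrt{4329262} \approx 2080.7$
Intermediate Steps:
$B{\left(h,O \right)} = 891 + O$ ($B{\left(h,O \right)} = O + 891 = 891 + O$)
$\sqrt{4330344 + B{\left(-891,-1973 \right)}} = \sqrt{4330344 + \left(891 - 1973\right)} = \sqrt{4330344 - 1082} = \sqrt{4329262}$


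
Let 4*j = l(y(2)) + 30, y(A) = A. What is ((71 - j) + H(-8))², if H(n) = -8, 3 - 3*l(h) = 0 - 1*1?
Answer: 109561/36 ≈ 3043.4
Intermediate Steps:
l(h) = 4/3 (l(h) = 1 - (0 - 1*1)/3 = 1 - (0 - 1)/3 = 1 - ⅓*(-1) = 1 + ⅓ = 4/3)
j = 47/6 (j = (4/3 + 30)/4 = (¼)*(94/3) = 47/6 ≈ 7.8333)
((71 - j) + H(-8))² = ((71 - 1*47/6) - 8)² = ((71 - 47/6) - 8)² = (379/6 - 8)² = (331/6)² = 109561/36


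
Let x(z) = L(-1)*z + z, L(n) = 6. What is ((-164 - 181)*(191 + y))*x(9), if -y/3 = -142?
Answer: -13410495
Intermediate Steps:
y = 426 (y = -3*(-142) = 426)
x(z) = 7*z (x(z) = 6*z + z = 7*z)
((-164 - 181)*(191 + y))*x(9) = ((-164 - 181)*(191 + 426))*(7*9) = -345*617*63 = -212865*63 = -13410495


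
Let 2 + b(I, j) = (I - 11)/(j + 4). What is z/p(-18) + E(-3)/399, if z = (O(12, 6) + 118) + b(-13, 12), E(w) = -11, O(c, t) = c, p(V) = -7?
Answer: -14443/798 ≈ -18.099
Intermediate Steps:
b(I, j) = -2 + (-11 + I)/(4 + j) (b(I, j) = -2 + (I - 11)/(j + 4) = -2 + (-11 + I)/(4 + j))
z = 253/2 (z = (12 + 118) + (-19 - 13 - 2*12)/(4 + 12) = 130 + (-19 - 13 - 24)/16 = 130 + (1/16)*(-56) = 130 - 7/2 = 253/2 ≈ 126.50)
z/p(-18) + E(-3)/399 = (253/2)/(-7) - 11/399 = (253/2)*(-⅐) - 11*1/399 = -253/14 - 11/399 = -14443/798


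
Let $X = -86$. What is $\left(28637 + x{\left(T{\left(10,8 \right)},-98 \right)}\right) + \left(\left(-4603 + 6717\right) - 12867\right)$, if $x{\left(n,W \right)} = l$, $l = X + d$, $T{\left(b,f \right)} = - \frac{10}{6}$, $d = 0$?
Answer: $17798$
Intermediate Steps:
$T{\left(b,f \right)} = - \frac{5}{3}$ ($T{\left(b,f \right)} = \left(-10\right) \frac{1}{6} = - \frac{5}{3}$)
$l = -86$ ($l = -86 + 0 = -86$)
$x{\left(n,W \right)} = -86$
$\left(28637 + x{\left(T{\left(10,8 \right)},-98 \right)}\right) + \left(\left(-4603 + 6717\right) - 12867\right) = \left(28637 - 86\right) + \left(\left(-4603 + 6717\right) - 12867\right) = 28551 + \left(2114 - 12867\right) = 28551 - 10753 = 17798$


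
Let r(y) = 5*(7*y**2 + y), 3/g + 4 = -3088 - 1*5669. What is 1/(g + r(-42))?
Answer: 8761/539064327 ≈ 1.6252e-5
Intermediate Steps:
g = -3/8761 (g = 3/(-4 + (-3088 - 1*5669)) = 3/(-4 + (-3088 - 5669)) = 3/(-4 - 8757) = 3/(-8761) = 3*(-1/8761) = -3/8761 ≈ -0.00034243)
r(y) = 5*y + 35*y**2 (r(y) = 5*(y + 7*y**2) = 5*y + 35*y**2)
1/(g + r(-42)) = 1/(-3/8761 + 5*(-42)*(1 + 7*(-42))) = 1/(-3/8761 + 5*(-42)*(1 - 294)) = 1/(-3/8761 + 5*(-42)*(-293)) = 1/(-3/8761 + 61530) = 1/(539064327/8761) = 8761/539064327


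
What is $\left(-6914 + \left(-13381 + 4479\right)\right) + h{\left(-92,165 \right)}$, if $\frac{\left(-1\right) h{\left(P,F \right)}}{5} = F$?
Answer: $-16641$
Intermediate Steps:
$h{\left(P,F \right)} = - 5 F$
$\left(-6914 + \left(-13381 + 4479\right)\right) + h{\left(-92,165 \right)} = \left(-6914 + \left(-13381 + 4479\right)\right) - 825 = \left(-6914 - 8902\right) - 825 = -15816 - 825 = -16641$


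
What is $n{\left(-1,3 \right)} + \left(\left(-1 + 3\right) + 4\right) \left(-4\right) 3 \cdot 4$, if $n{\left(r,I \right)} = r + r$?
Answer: $-290$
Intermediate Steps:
$n{\left(r,I \right)} = 2 r$
$n{\left(-1,3 \right)} + \left(\left(-1 + 3\right) + 4\right) \left(-4\right) 3 \cdot 4 = 2 \left(-1\right) + \left(\left(-1 + 3\right) + 4\right) \left(-4\right) 3 \cdot 4 = -2 + \left(2 + 4\right) \left(\left(-12\right) 4\right) = -2 + 6 \left(-48\right) = -2 - 288 = -290$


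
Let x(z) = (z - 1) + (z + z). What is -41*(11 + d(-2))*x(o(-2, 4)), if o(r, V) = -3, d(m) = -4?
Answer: 2870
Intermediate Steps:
x(z) = -1 + 3*z (x(z) = (-1 + z) + 2*z = -1 + 3*z)
-41*(11 + d(-2))*x(o(-2, 4)) = -41*(11 - 4)*(-1 + 3*(-3)) = -287*(-1 - 9) = -287*(-10) = -41*(-70) = 2870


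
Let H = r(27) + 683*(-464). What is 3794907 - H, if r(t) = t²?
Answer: 4111090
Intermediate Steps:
H = -316183 (H = 27² + 683*(-464) = 729 - 316912 = -316183)
3794907 - H = 3794907 - 1*(-316183) = 3794907 + 316183 = 4111090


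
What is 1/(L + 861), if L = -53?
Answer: 1/808 ≈ 0.0012376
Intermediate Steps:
1/(L + 861) = 1/(-53 + 861) = 1/808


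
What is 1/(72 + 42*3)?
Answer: 1/198 ≈ 0.0050505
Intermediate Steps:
1/(72 + 42*3) = 1/(72 + 126) = 1/198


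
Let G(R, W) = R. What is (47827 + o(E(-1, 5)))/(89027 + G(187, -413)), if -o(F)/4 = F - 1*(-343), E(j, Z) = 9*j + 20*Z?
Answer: 46091/89214 ≈ 0.51663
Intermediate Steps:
o(F) = -1372 - 4*F (o(F) = -4*(F - 1*(-343)) = -4*(F + 343) = -4*(343 + F) = -1372 - 4*F)
(47827 + o(E(-1, 5)))/(89027 + G(187, -413)) = (47827 + (-1372 - 4*(9*(-1) + 20*5)))/(89027 + 187) = (47827 + (-1372 - 4*(-9 + 100)))/89214 = (47827 + (-1372 - 4*91))*(1/89214) = (47827 + (-1372 - 364))*(1/89214) = (47827 - 1736)*(1/89214) = 46091*(1/89214) = 46091/89214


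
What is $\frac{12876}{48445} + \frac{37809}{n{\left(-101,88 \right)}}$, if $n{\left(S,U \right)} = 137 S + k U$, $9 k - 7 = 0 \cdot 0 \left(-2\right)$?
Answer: $- \frac{14889357753}{6003159065} \approx -2.4803$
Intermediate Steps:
$k = \frac{7}{9}$ ($k = \frac{7}{9} + \frac{0 \cdot 0 \left(-2\right)}{9} = \frac{7}{9} + \frac{0 \left(-2\right)}{9} = \frac{7}{9} + \frac{1}{9} \cdot 0 = \frac{7}{9} + 0 = \frac{7}{9} \approx 0.77778$)
$n{\left(S,U \right)} = 137 S + \frac{7 U}{9}$
$\frac{12876}{48445} + \frac{37809}{n{\left(-101,88 \right)}} = \frac{12876}{48445} + \frac{37809}{137 \left(-101\right) + \frac{7}{9} \cdot 88} = 12876 \cdot \frac{1}{48445} + \frac{37809}{-13837 + \frac{616}{9}} = \frac{12876}{48445} + \frac{37809}{- \frac{123917}{9}} = \frac{12876}{48445} + 37809 \left(- \frac{9}{123917}\right) = \frac{12876}{48445} - \frac{340281}{123917} = - \frac{14889357753}{6003159065}$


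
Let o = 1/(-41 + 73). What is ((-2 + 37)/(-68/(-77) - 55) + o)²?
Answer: 6735977329/17780622336 ≈ 0.37884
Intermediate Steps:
o = 1/32 ≈ 0.031250
((-2 + 37)/(-68/(-77) - 55) + o)² = ((-2 + 37)/(-68/(-77) - 55) + 1/32)² = (35/(-68*(-1/77) - 55) + 1/32)² = (35/(68/77 - 55) + 1/32)² = (35/(-4167/77) + 1/32)² = (35*(-77/4167) + 1/32)² = (-2695/4167 + 1/32)² = (-82073/133344)² = 6735977329/17780622336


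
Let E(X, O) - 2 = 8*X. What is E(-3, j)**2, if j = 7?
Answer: 484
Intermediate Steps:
E(X, O) = 2 + 8*X
E(-3, j)**2 = (2 + 8*(-3))**2 = (2 - 24)**2 = (-22)**2 = 484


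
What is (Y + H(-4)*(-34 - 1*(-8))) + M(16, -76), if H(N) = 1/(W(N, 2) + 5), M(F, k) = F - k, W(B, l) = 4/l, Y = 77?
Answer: 1157/7 ≈ 165.29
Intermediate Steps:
H(N) = ⅐ (H(N) = 1/(4/2 + 5) = 1/(4*(½) + 5) = 1/(2 + 5) = 1/7 = ⅐)
(Y + H(-4)*(-34 - 1*(-8))) + M(16, -76) = (77 + (-34 - 1*(-8))/7) + (16 - 1*(-76)) = (77 + (-34 + 8)/7) + (16 + 76) = (77 + (⅐)*(-26)) + 92 = (77 - 26/7) + 92 = 513/7 + 92 = 1157/7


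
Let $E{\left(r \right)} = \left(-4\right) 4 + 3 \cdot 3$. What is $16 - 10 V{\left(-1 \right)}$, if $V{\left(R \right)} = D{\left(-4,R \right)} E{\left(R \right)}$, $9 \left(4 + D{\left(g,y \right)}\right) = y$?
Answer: $- \frac{2446}{9} \approx -271.78$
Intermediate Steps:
$D{\left(g,y \right)} = -4 + \frac{y}{9}$
$E{\left(r \right)} = -7$ ($E{\left(r \right)} = -16 + 9 = -7$)
$V{\left(R \right)} = 28 - \frac{7 R}{9}$ ($V{\left(R \right)} = \left(-4 + \frac{R}{9}\right) \left(-7\right) = 28 - \frac{7 R}{9}$)
$16 - 10 V{\left(-1 \right)} = 16 - 10 \left(28 - - \frac{7}{9}\right) = 16 - 10 \left(28 + \frac{7}{9}\right) = 16 - \frac{2590}{9} = - \frac{2446}{9}$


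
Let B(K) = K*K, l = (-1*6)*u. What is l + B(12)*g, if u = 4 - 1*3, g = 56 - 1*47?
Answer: 1290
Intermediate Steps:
g = 9 (g = 56 - 47 = 9)
u = 1 (u = 4 - 3 = 1)
l = -6 (l = -1*6*1 = -6*1 = -6)
B(K) = K**2
l + B(12)*g = -6 + 12**2*9 = -6 + 144*9 = -6 + 1296 = 1290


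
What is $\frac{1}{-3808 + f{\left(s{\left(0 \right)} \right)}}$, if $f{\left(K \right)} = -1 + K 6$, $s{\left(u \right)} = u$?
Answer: $- \frac{1}{3809} \approx -0.00026254$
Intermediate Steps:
$f{\left(K \right)} = -1 + 6 K$
$\frac{1}{-3808 + f{\left(s{\left(0 \right)} \right)}} = \frac{1}{-3808 + \left(-1 + 6 \cdot 0\right)} = \frac{1}{-3808 + \left(-1 + 0\right)} = \frac{1}{-3808 - 1} = \frac{1}{-3809} = - \frac{1}{3809}$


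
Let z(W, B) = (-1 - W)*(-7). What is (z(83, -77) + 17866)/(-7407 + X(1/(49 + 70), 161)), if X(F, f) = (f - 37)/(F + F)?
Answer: -18454/29 ≈ -636.34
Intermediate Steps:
z(W, B) = 7 + 7*W
X(F, f) = (-37 + f)/(2*F) (X(F, f) = (-37 + f)/((2*F)) = (-37 + f)*(1/(2*F)) = (-37 + f)/(2*F))
(z(83, -77) + 17866)/(-7407 + X(1/(49 + 70), 161)) = ((7 + 7*83) + 17866)/(-7407 + (-37 + 161)/(2*(1/(49 + 70)))) = ((7 + 581) + 17866)/(-7407 + (1/2)*124/1/119) = (588 + 17866)/(-7407 + (1/2)*124/(1/119)) = 18454/(-7407 + (1/2)*119*124) = 18454/(-7407 + 7378) = 18454/(-29) = 18454*(-1/29) = -18454/29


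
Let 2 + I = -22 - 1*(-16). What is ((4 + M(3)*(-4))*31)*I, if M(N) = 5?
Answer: 3968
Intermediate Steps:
I = -8 (I = -2 + (-22 - 1*(-16)) = -2 + (-22 + 16) = -2 - 6 = -8)
((4 + M(3)*(-4))*31)*I = ((4 + 5*(-4))*31)*(-8) = ((4 - 20)*31)*(-8) = -16*31*(-8) = -496*(-8) = 3968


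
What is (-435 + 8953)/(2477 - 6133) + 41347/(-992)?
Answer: -19951811/453344 ≈ -44.010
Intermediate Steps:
(-435 + 8953)/(2477 - 6133) + 41347/(-992) = 8518/(-3656) + 41347*(-1/992) = 8518*(-1/3656) - 41347/992 = -4259/1828 - 41347/992 = -19951811/453344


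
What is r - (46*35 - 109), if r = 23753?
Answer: 22252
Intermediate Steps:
r - (46*35 - 109) = 23753 - (46*35 - 109) = 23753 - (1610 - 109) = 23753 - 1*1501 = 23753 - 1501 = 22252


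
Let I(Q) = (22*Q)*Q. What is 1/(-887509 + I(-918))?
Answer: 1/17652419 ≈ 5.6649e-8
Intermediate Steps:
I(Q) = 22*Q²
1/(-887509 + I(-918)) = 1/(-887509 + 22*(-918)²) = 1/(-887509 + 22*842724) = 1/(-887509 + 18539928) = 1/17652419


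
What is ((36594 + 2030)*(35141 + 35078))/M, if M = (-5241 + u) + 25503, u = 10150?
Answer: 678034664/7603 ≈ 89180.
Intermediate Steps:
M = 30412 (M = (-5241 + 10150) + 25503 = 4909 + 25503 = 30412)
((36594 + 2030)*(35141 + 35078))/M = ((36594 + 2030)*(35141 + 35078))/30412 = (38624*70219)*(1/30412) = 2712138656*(1/30412) = 678034664/7603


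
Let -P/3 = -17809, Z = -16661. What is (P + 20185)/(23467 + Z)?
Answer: 36806/3403 ≈ 10.816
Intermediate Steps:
P = 53427 (P = -3*(-17809) = 53427)
(P + 20185)/(23467 + Z) = (53427 + 20185)/(23467 - 16661) = 73612/6806 = 73612*(1/6806) = 36806/3403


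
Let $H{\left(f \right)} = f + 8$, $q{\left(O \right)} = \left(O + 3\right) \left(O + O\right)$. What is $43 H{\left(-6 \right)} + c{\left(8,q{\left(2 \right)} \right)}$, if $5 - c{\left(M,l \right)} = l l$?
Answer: $-309$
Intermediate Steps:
$q{\left(O \right)} = 2 O \left(3 + O\right)$ ($q{\left(O \right)} = \left(3 + O\right) 2 O = 2 O \left(3 + O\right)$)
$H{\left(f \right)} = 8 + f$
$c{\left(M,l \right)} = 5 - l^{2}$ ($c{\left(M,l \right)} = 5 - l l = 5 - l^{2}$)
$43 H{\left(-6 \right)} + c{\left(8,q{\left(2 \right)} \right)} = 43 \left(8 - 6\right) + \left(5 - \left(2 \cdot 2 \left(3 + 2\right)\right)^{2}\right) = 43 \cdot 2 + \left(5 - \left(2 \cdot 2 \cdot 5\right)^{2}\right) = 86 + \left(5 - 20^{2}\right) = 86 + \left(5 - 400\right) = 86 - 395 = -309$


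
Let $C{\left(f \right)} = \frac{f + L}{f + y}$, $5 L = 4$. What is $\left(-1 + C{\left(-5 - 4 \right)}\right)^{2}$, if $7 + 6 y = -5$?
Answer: $\frac{196}{3025} \approx 0.064793$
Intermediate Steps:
$y = -2$ ($y = - \frac{7}{6} + \frac{1}{6} \left(-5\right) = - \frac{7}{6} - \frac{5}{6} = -2$)
$L = \frac{4}{5}$ ($L = \frac{1}{5} \cdot 4 = \frac{4}{5} \approx 0.8$)
$C{\left(f \right)} = \frac{\frac{4}{5} + f}{-2 + f}$ ($C{\left(f \right)} = \frac{f + \frac{4}{5}}{f - 2} = \frac{\frac{4}{5} + f}{-2 + f}$)
$\left(-1 + C{\left(-5 - 4 \right)}\right)^{2} = \left(-1 + \frac{\frac{4}{5} - 9}{-2 - 9}\right)^{2} = \left(-1 + \frac{1}{-11} \left(- \frac{41}{5}\right)\right)^{2} = \left(-1 - - \frac{41}{55}\right)^{2} = \left(-1 + \frac{41}{55}\right)^{2} = \left(- \frac{14}{55}\right)^{2} = \frac{196}{3025}$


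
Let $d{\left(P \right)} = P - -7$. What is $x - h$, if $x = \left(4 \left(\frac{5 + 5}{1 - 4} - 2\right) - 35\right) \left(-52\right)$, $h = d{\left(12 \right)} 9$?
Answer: $\frac{8275}{3} \approx 2758.3$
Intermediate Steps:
$d{\left(P \right)} = 7 + P$ ($d{\left(P \right)} = P + 7 = 7 + P$)
$h = 171$ ($h = \left(7 + 12\right) 9 = 19 \cdot 9 = 171$)
$x = \frac{8788}{3}$ ($x = \left(4 \left(\frac{10}{-3} - 2\right) - 35\right) \left(-52\right) = \left(4 \left(10 \left(- \frac{1}{3}\right) - 2\right) - 35\right) \left(-52\right) = \left(4 \left(- \frac{10}{3} - 2\right) - 35\right) \left(-52\right) = \left(4 \left(- \frac{16}{3}\right) - 35\right) \left(-52\right) = \left(- \frac{64}{3} - 35\right) \left(-52\right) = \left(- \frac{169}{3}\right) \left(-52\right) = \frac{8788}{3} \approx 2929.3$)
$x - h = \frac{8788}{3} - 171 = \frac{8275}{3}$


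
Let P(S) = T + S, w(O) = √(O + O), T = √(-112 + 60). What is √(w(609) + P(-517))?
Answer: √(-517 + √1218 + 2*I*√13) ≈ 0.1642 + 21.957*I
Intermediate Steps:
T = 2*I*√13 (T = √(-52) = 2*I*√13 ≈ 7.2111*I)
w(O) = √2*√O (w(O) = √(2*O) = √2*√O)
P(S) = S + 2*I*√13 (P(S) = 2*I*√13 + S = S + 2*I*√13)
√(w(609) + P(-517)) = √(√2*√609 + (-517 + 2*I*√13)) = √(√1218 + (-517 + 2*I*√13)) = √(-517 + √1218 + 2*I*√13)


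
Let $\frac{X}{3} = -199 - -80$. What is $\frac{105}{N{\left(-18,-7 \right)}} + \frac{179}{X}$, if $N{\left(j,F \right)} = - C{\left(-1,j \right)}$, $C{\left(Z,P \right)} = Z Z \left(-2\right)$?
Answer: $\frac{37127}{714} \approx 51.999$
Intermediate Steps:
$C{\left(Z,P \right)} = - 2 Z^{2}$ ($C{\left(Z,P \right)} = Z^{2} \left(-2\right) = - 2 Z^{2}$)
$X = -357$ ($X = 3 \left(-199 - -80\right) = 3 \left(-199 + 80\right) = 3 \left(-119\right) = -357$)
$N{\left(j,F \right)} = 2$ ($N{\left(j,F \right)} = - \left(-2\right) \left(-1\right)^{2} = - \left(-2\right) 1 = \left(-1\right) \left(-2\right) = 2$)
$\frac{105}{N{\left(-18,-7 \right)}} + \frac{179}{X} = \frac{105}{2} + \frac{179}{-357} = 105 \cdot \frac{1}{2} + 179 \left(- \frac{1}{357}\right) = \frac{105}{2} - \frac{179}{357} = \frac{37127}{714}$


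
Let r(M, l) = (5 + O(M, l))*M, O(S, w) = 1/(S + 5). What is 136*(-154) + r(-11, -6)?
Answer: -125983/6 ≈ -20997.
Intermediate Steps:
O(S, w) = 1/(5 + S)
r(M, l) = M*(5 + 1/(5 + M)) (r(M, l) = (5 + 1/(5 + M))*M = M*(5 + 1/(5 + M)))
136*(-154) + r(-11, -6) = 136*(-154) - 11*(26 + 5*(-11))/(5 - 11) = -20944 - 11*(26 - 55)/(-6) = -20944 - 11*(-⅙)*(-29) = -20944 - 319/6 = -125983/6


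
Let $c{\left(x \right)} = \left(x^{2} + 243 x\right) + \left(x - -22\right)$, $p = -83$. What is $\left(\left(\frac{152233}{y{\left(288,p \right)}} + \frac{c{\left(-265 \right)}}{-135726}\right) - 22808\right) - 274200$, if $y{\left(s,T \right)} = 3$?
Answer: $- \frac{33424388009}{135726} \approx -2.4626 \cdot 10^{5}$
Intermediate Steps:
$c{\left(x \right)} = 22 + x^{2} + 244 x$ ($c{\left(x \right)} = \left(x^{2} + 243 x\right) + \left(x + 22\right) = \left(x^{2} + 243 x\right) + \left(22 + x\right) = 22 + x^{2} + 244 x$)
$\left(\left(\frac{152233}{y{\left(288,p \right)}} + \frac{c{\left(-265 \right)}}{-135726}\right) - 22808\right) - 274200 = \left(\left(\frac{152233}{3} + \frac{22 + \left(-265\right)^{2} + 244 \left(-265\right)}{-135726}\right) - 22808\right) - 274200 = \left(\left(152233 \cdot \frac{1}{3} + \left(22 + 70225 - 64660\right) \left(- \frac{1}{135726}\right)\right) - 22808\right) - 274200 = \left(\left(\frac{152233}{3} + 5587 \left(- \frac{1}{135726}\right)\right) - 22808\right) - 274200 = \left(\left(\frac{152233}{3} - \frac{5587}{135726}\right) - 22808\right) - 274200 = \left(\frac{6887319799}{135726} - 22808\right) - 274200 = \frac{3791681191}{135726} - 274200 = - \frac{33424388009}{135726}$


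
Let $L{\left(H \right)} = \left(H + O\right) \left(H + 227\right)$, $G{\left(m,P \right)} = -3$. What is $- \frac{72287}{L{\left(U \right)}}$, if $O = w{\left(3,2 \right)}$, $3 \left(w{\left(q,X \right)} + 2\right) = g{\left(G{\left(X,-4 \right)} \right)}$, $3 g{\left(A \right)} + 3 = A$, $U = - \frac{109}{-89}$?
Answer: $\frac{1717755981}{7820120} \approx 219.66$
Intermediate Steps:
$U = \frac{109}{89}$ ($U = \left(-109\right) \left(- \frac{1}{89}\right) = \frac{109}{89} \approx 1.2247$)
$g{\left(A \right)} = -1 + \frac{A}{3}$
$w{\left(q,X \right)} = - \frac{8}{3}$ ($w{\left(q,X \right)} = -2 + \frac{-1 + \frac{1}{3} \left(-3\right)}{3} = -2 + \frac{-1 - 1}{3} = -2 + \frac{1}{3} \left(-2\right) = -2 - \frac{2}{3} = - \frac{8}{3}$)
$O = - \frac{8}{3} \approx -2.6667$
$L{\left(H \right)} = \left(227 + H\right) \left(- \frac{8}{3} + H\right)$ ($L{\left(H \right)} = \left(H - \frac{8}{3}\right) \left(H + 227\right) = \left(- \frac{8}{3} + H\right) \left(227 + H\right) = \left(227 + H\right) \left(- \frac{8}{3} + H\right)$)
$- \frac{72287}{L{\left(U \right)}} = - \frac{72287}{- \frac{1816}{3} + \left(\frac{109}{89}\right)^{2} + \frac{673}{3} \cdot \frac{109}{89}} = - \frac{72287}{- \frac{1816}{3} + \frac{11881}{7921} + \frac{73357}{267}} = - \frac{72287}{- \frac{7820120}{23763}} = \left(-72287\right) \left(- \frac{23763}{7820120}\right) = \frac{1717755981}{7820120}$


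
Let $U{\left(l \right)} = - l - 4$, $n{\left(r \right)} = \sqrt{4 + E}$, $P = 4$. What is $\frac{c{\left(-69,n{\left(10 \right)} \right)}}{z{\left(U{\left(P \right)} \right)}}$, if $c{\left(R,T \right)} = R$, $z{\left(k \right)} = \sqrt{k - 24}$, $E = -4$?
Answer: $\frac{69 i \sqrt{2}}{8} \approx 12.198 i$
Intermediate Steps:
$n{\left(r \right)} = 0$ ($n{\left(r \right)} = \sqrt{4 - 4} = \sqrt{0} = 0$)
$U{\left(l \right)} = -4 - l$
$z{\left(k \right)} = \sqrt{-24 + k}$
$\frac{c{\left(-69,n{\left(10 \right)} \right)}}{z{\left(U{\left(P \right)} \right)}} = - \frac{69}{\sqrt{-24 - 8}} = - \frac{69}{\sqrt{-32}} = - \frac{69}{4 i \sqrt{2}} = - 69 \left(- \frac{i \sqrt{2}}{8}\right) = \frac{69 i \sqrt{2}}{8}$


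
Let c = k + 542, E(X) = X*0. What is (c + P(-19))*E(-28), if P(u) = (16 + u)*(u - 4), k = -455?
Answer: 0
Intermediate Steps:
P(u) = (-4 + u)*(16 + u) (P(u) = (16 + u)*(-4 + u) = (-4 + u)*(16 + u))
E(X) = 0
c = 87 (c = -455 + 542 = 87)
(c + P(-19))*E(-28) = (87 + (-64 + (-19)² + 12*(-19)))*0 = (87 + (-64 + 361 - 228))*0 = (87 + 69)*0 = 156*0 = 0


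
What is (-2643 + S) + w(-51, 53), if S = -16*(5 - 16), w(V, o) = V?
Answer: -2518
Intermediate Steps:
S = 176 (S = -16*(-11) = 176)
(-2643 + S) + w(-51, 53) = (-2643 + 176) - 51 = -2467 - 51 = -2518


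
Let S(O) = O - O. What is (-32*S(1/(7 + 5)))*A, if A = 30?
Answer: 0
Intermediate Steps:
S(O) = 0
(-32*S(1/(7 + 5)))*A = -32*0*30 = 0*30 = 0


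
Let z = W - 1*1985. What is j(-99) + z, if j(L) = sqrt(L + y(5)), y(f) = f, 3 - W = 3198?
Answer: -5180 + I*sqrt(94) ≈ -5180.0 + 9.6954*I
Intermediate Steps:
W = -3195 (W = 3 - 1*3198 = 3 - 3198 = -3195)
z = -5180 (z = -3195 - 1*1985 = -3195 - 1985 = -5180)
j(L) = sqrt(5 + L) (j(L) = sqrt(L + 5) = sqrt(5 + L))
j(-99) + z = sqrt(5 - 99) - 5180 = sqrt(-94) - 5180 = I*sqrt(94) - 5180 = -5180 + I*sqrt(94)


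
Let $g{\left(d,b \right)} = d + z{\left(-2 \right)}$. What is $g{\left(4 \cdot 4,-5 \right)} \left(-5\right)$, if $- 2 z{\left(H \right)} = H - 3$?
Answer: $- \frac{185}{2} \approx -92.5$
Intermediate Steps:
$z{\left(H \right)} = \frac{3}{2} - \frac{H}{2}$ ($z{\left(H \right)} = - \frac{H - 3}{2} = - \frac{-3 + H}{2} = \frac{3}{2} - \frac{H}{2}$)
$g{\left(d,b \right)} = \frac{5}{2} + d$ ($g{\left(d,b \right)} = d + \left(\frac{3}{2} - -1\right) = d + \left(\frac{3}{2} + 1\right) = d + \frac{5}{2} = \frac{5}{2} + d$)
$g{\left(4 \cdot 4,-5 \right)} \left(-5\right) = \left(\frac{5}{2} + 4 \cdot 4\right) \left(-5\right) = \left(\frac{5}{2} + 16\right) \left(-5\right) = \frac{37}{2} \left(-5\right) = - \frac{185}{2}$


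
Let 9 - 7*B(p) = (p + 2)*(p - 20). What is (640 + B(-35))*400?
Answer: 152800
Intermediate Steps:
B(p) = 9/7 - (-20 + p)*(2 + p)/7 (B(p) = 9/7 - (p + 2)*(p - 20)/7 = 9/7 - (2 + p)*(-20 + p)/7 = 9/7 - (-20 + p)*(2 + p)/7)
(640 + B(-35))*400 = (640 + (7 - ⅐*(-35)² + (18/7)*(-35)))*400 = (640 + (7 - ⅐*1225 - 90))*400 = (640 + (7 - 175 - 90))*400 = (640 - 258)*400 = 382*400 = 152800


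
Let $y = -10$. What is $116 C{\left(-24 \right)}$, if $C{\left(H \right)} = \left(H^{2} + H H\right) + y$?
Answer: $132472$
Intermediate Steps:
$C{\left(H \right)} = -10 + 2 H^{2}$ ($C{\left(H \right)} = \left(H^{2} + H H\right) - 10 = \left(H^{2} + H^{2}\right) - 10 = 2 H^{2} - 10 = -10 + 2 H^{2}$)
$116 C{\left(-24 \right)} = 116 \left(-10 + 2 \left(-24\right)^{2}\right) = 116 \left(-10 + 2 \cdot 576\right) = 116 \left(-10 + 1152\right) = 116 \cdot 1142 = 132472$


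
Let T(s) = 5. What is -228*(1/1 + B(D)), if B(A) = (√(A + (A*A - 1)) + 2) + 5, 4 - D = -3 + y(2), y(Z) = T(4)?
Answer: -1824 - 228*√5 ≈ -2333.8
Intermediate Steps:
y(Z) = 5
D = 2 (D = 4 - (-3 + 5) = 4 - 1*2 = 4 - 2 = 2)
B(A) = 7 + √(-1 + A + A²) (B(A) = (√(A + (A² - 1)) + 2) + 5 = (√(A + (-1 + A²)) + 2) + 5 = (√(-1 + A + A²) + 2) + 5 = (2 + √(-1 + A + A²)) + 5 = 7 + √(-1 + A + A²))
-228*(1/1 + B(D)) = -228*(1/1 + (7 + √(-1 + 2 + 2²))) = -228*(1 + (7 + √(-1 + 2 + 4))) = -228*(1 + (7 + √5)) = -228*(8 + √5) = -1824 - 228*√5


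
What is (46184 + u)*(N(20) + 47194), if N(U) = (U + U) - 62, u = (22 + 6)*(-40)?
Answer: 2125759008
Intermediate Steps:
u = -1120 (u = 28*(-40) = -1120)
N(U) = -62 + 2*U (N(U) = 2*U - 62 = -62 + 2*U)
(46184 + u)*(N(20) + 47194) = (46184 - 1120)*((-62 + 2*20) + 47194) = 45064*((-62 + 40) + 47194) = 45064*(-22 + 47194) = 45064*47172 = 2125759008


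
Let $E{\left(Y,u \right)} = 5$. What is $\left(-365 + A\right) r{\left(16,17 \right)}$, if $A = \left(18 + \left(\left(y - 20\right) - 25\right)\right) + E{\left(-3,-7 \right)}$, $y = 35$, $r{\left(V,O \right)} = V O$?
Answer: $-95744$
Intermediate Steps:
$r{\left(V,O \right)} = O V$
$A = 13$ ($A = \left(18 + \left(\left(35 - 20\right) - 25\right)\right) + 5 = \left(18 + \left(15 - 25\right)\right) + 5 = \left(18 - 10\right) + 5 = 8 + 5 = 13$)
$\left(-365 + A\right) r{\left(16,17 \right)} = \left(-365 + 13\right) 17 \cdot 16 = \left(-352\right) 272 = -95744$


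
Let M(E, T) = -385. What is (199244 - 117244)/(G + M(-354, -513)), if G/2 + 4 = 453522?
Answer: 82000/906651 ≈ 0.090443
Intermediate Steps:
G = 907036 (G = -8 + 2*453522 = -8 + 907044 = 907036)
(199244 - 117244)/(G + M(-354, -513)) = (199244 - 117244)/(907036 - 385) = 82000/906651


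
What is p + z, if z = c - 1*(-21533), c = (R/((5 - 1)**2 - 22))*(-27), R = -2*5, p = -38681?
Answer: -17193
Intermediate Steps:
R = -10
c = -45 (c = -10/((5 - 1)**2 - 22)*(-27) = -10/(4**2 - 22)*(-27) = -10/(16 - 22)*(-27) = -10/(-6)*(-27) = -10*(-1/6)*(-27) = (5/3)*(-27) = -45)
z = 21488 (z = -45 - 1*(-21533) = -45 + 21533 = 21488)
p + z = -38681 + 21488 = -17193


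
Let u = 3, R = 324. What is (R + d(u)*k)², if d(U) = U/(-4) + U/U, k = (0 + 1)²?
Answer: 1682209/16 ≈ 1.0514e+5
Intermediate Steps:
k = 1 (k = 1² = 1)
d(U) = 1 - U/4 (d(U) = U*(-¼) + 1 = -U/4 + 1 = 1 - U/4)
(R + d(u)*k)² = (324 + (1 - ¼*3)*1)² = (324 + (1 - ¾)*1)² = (324 + (¼)*1)² = (324 + ¼)² = (1297/4)² = 1682209/16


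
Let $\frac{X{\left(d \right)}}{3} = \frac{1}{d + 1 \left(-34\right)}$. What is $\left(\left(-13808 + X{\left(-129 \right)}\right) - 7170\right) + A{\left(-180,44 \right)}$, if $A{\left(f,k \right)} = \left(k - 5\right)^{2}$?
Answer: $- \frac{3171494}{163} \approx -19457.0$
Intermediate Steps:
$X{\left(d \right)} = \frac{3}{-34 + d}$ ($X{\left(d \right)} = \frac{3}{d + 1 \left(-34\right)} = \frac{3}{d - 34} = \frac{3}{-34 + d}$)
$A{\left(f,k \right)} = \left(-5 + k\right)^{2}$
$\left(\left(-13808 + X{\left(-129 \right)}\right) - 7170\right) + A{\left(-180,44 \right)} = \left(\left(-13808 + \frac{3}{-34 - 129}\right) - 7170\right) + \left(-5 + 44\right)^{2} = \left(\left(-13808 + \frac{3}{-163}\right) - 7170\right) + 39^{2} = \left(\left(-13808 + 3 \left(- \frac{1}{163}\right)\right) - 7170\right) + 1521 = \left(\left(-13808 - \frac{3}{163}\right) - 7170\right) + 1521 = \left(- \frac{2250707}{163} - 7170\right) + 1521 = - \frac{3419417}{163} + 1521 = - \frac{3171494}{163}$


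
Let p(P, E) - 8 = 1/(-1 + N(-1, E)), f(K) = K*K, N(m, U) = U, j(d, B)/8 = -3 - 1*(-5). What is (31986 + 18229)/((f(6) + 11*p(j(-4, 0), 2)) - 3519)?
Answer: -50215/3384 ≈ -14.839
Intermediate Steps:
j(d, B) = 16 (j(d, B) = 8*(-3 - 1*(-5)) = 8*(-3 + 5) = 8*2 = 16)
f(K) = K²
p(P, E) = 8 + 1/(-1 + E)
(31986 + 18229)/((f(6) + 11*p(j(-4, 0), 2)) - 3519) = (31986 + 18229)/((6² + 11*((-7 + 8*2)/(-1 + 2))) - 3519) = 50215/((36 + 11*((-7 + 16)/1)) - 3519) = 50215/((36 + 11*(1*9)) - 3519) = 50215/((36 + 11*9) - 3519) = 50215/((36 + 99) - 3519) = 50215/(135 - 3519) = 50215/(-3384) = 50215*(-1/3384) = -50215/3384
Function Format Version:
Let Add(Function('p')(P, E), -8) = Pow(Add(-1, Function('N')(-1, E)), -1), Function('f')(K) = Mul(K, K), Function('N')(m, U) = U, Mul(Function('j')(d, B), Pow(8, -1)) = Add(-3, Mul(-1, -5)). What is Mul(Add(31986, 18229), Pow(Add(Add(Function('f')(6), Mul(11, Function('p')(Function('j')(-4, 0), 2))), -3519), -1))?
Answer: Rational(-50215, 3384) ≈ -14.839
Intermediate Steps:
Function('j')(d, B) = 16 (Function('j')(d, B) = Mul(8, Add(-3, Mul(-1, -5))) = Mul(8, Add(-3, 5)) = Mul(8, 2) = 16)
Function('f')(K) = Pow(K, 2)
Function('p')(P, E) = Add(8, Pow(Add(-1, E), -1))
Mul(Add(31986, 18229), Pow(Add(Add(Function('f')(6), Mul(11, Function('p')(Function('j')(-4, 0), 2))), -3519), -1)) = Mul(Add(31986, 18229), Pow(Add(Add(Pow(6, 2), Mul(11, Mul(Pow(Add(-1, 2), -1), Add(-7, Mul(8, 2))))), -3519), -1)) = Mul(50215, Pow(Add(Add(36, Mul(11, Mul(Pow(1, -1), Add(-7, 16)))), -3519), -1)) = Mul(50215, Pow(Add(Add(36, Mul(11, Mul(1, 9))), -3519), -1)) = Mul(50215, Pow(Add(Add(36, Mul(11, 9)), -3519), -1)) = Mul(50215, Pow(Add(Add(36, 99), -3519), -1)) = Mul(50215, Pow(Add(135, -3519), -1)) = Mul(50215, Pow(-3384, -1)) = Mul(50215, Rational(-1, 3384)) = Rational(-50215, 3384)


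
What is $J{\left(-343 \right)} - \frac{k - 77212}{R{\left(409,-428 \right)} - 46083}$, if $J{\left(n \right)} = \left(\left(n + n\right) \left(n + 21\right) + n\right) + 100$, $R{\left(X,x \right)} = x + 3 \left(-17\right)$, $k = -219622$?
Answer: $\frac{5136780952}{23281} \approx 2.2064 \cdot 10^{5}$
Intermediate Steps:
$R{\left(X,x \right)} = -51 + x$ ($R{\left(X,x \right)} = x - 51 = -51 + x$)
$J{\left(n \right)} = 100 + n + 2 n \left(21 + n\right)$ ($J{\left(n \right)} = \left(2 n \left(21 + n\right) + n\right) + 100 = \left(n + 2 n \left(21 + n\right)\right) + 100 = 100 + n + 2 n \left(21 + n\right)$)
$J{\left(-343 \right)} - \frac{k - 77212}{R{\left(409,-428 \right)} - 46083} = \left(100 + 2 \left(-343\right)^{2} + 43 \left(-343\right)\right) - \frac{-219622 - 77212}{\left(-51 - 428\right) - 46083} = \left(100 + 2 \cdot 117649 - 14749\right) - - \frac{296834}{-479 - 46083} = \left(100 + 235298 - 14749\right) - - \frac{296834}{-46562} = 220649 - \left(-296834\right) \left(- \frac{1}{46562}\right) = 220649 - \frac{148417}{23281} = \frac{5136780952}{23281}$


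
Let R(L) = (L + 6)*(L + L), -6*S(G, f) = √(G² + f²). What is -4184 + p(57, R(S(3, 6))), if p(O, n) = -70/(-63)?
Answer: -37646/9 ≈ -4182.9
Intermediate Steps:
S(G, f) = -√(G² + f²)/6
R(L) = 2*L*(6 + L) (R(L) = (6 + L)*(2*L) = 2*L*(6 + L))
p(O, n) = 10/9 (p(O, n) = -70*(-1/63) = 10/9)
-4184 + p(57, R(S(3, 6))) = -4184 + 10/9 = -37646/9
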